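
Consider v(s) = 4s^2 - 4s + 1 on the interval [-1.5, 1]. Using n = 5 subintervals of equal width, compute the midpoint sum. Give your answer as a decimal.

Δs = (1 − (-1.5))/5 = 0.5.
Midpoints: -1.25, -0.75, -0.25, 0.25, 0.75.
v(-1.25) = 12.25, v(-0.75) = 6.25, v(-0.25) = 2.25, v(0.25) = 0.25, v(0.75) = 0.25.
Sum = Δs · [v(-1.25) + v(-0.75) + v(-0.25) + v(0.25) + v(0.75)].
Sum = 10.625.

10.625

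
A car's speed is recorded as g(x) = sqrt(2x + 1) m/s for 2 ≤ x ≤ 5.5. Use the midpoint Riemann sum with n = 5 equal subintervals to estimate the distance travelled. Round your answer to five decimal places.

Δx = (5.5 − 2)/5 = 0.7.
Midpoints: 2.35, 3.05, 3.75, 4.45, 5.15.
g(2.35) ≈ 2.38747, g(3.05) ≈ 2.66458, g(3.75) ≈ 2.91548, g(4.45) ≈ 3.14643, g(5.15) ≈ 3.36155.
Sum = Δx · [g(2.35) + g(3.05) + g(3.75) + g(4.45) + g(5.15)].
Sum ≈ 10.13285.

10.13285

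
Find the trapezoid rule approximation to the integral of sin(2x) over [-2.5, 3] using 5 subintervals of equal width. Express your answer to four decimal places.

-0.1894

Δx = (3 − (-2.5))/5 = 1.1.
f(-2.5) ≈ 0.9589, f(-1.4) ≈ -0.3350, f(-0.3) ≈ -0.5646, f(0.8) ≈ 0.9996, f(1.9) ≈ -0.6119, f(3) ≈ -0.2794.
T_5 = (Δx/2)·[f(x_0) + 2f(x_1) + ... + 2f(x_{4}) + f(x_5)].
Sum ≈ -0.1894.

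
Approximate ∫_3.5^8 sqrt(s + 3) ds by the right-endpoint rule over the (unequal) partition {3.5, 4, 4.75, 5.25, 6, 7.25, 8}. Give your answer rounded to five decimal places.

13.58635

Subinterval widths: 0.5, 0.75, 0.5, 0.75, 1.25, 0.75.
Right endpoints: 4, 4.75, 5.25, 6, 7.25, 8.
f(4) ≈ 2.64575, f(4.75) ≈ 2.78388, f(5.25) ≈ 2.87228, f(6) ≈ 3.00000, f(7.25) ≈ 3.20156, f(8) ≈ 3.31662.
Sum = Σ Δs_i · f(s_i).
Sum ≈ 13.58635.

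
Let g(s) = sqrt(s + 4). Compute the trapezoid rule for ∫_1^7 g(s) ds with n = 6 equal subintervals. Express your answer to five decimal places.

Δs = (7 − 1)/6 = 1.
g(1) ≈ 2.23607, g(2) ≈ 2.44949, g(3) ≈ 2.64575, g(4) ≈ 2.82843, g(5) ≈ 3.00000, g(6) ≈ 3.16228, g(7) ≈ 3.31662.
T_6 = (Δs/2)·[g(s_0) + 2g(s_1) + ... + 2g(s_{5}) + g(s_6)].
Sum ≈ 16.86229.

16.86229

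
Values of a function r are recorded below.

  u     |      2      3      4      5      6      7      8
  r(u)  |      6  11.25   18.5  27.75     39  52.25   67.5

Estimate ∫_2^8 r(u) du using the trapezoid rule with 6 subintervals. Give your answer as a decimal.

185.5

Δu = 1.
T_6 = (1/2)·[6 + 2·11.25 + 2·18.5 + 2·27.75 + 2·39 + 2·52.25 + 67.5] = 185.5.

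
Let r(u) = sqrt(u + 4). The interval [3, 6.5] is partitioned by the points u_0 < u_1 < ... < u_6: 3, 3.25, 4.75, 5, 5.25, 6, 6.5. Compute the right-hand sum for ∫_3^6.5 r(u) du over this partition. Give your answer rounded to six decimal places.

10.612444

Subinterval widths: 0.25, 1.5, 0.25, 0.25, 0.75, 0.5.
Right endpoints: 3.25, 4.75, 5, 5.25, 6, 6.5.
r(3.25) ≈ 2.692582, r(4.75) ≈ 2.958040, r(5) ≈ 3.000000, r(5.25) ≈ 3.041381, r(6) ≈ 3.162278, r(6.5) ≈ 3.240370.
Sum = Σ Δu_i · r(u_i).
Sum ≈ 10.612444.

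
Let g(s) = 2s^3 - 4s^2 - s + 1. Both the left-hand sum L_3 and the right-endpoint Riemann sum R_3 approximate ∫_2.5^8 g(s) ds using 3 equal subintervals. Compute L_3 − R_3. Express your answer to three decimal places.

-1386.458

L_3 ≈ 734.75926.
R_3 ≈ 2121.21759.
L_3 − R_3 ≈ -1386.458.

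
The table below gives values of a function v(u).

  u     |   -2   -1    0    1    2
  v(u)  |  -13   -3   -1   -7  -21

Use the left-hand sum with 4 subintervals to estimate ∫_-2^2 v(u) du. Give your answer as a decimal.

-24

Δu = 1.
Sum = 1·[(-13) + (-3) + (-1) + (-7)] = -24.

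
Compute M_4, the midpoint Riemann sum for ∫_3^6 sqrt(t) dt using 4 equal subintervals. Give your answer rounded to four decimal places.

Δt = (6 − 3)/4 = 0.75.
Midpoints: 3.375, 4.125, 4.875, 5.625.
f(3.375) ≈ 1.8371, f(4.125) ≈ 2.0310, f(4.875) ≈ 2.2079, f(5.625) ≈ 2.3717.
Sum = Δt · [f(3.375) + f(4.125) + f(4.875) + f(5.625)].
Sum ≈ 6.3358.

6.3358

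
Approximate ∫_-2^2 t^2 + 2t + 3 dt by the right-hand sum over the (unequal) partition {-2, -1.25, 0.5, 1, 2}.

Subinterval widths: 0.75, 1.75, 0.5, 1.
Right endpoints: -1.25, 0.5, 1, 2.
f(-1.25) = 2.0625, f(0.5) = 4.25, f(1) = 6, f(2) = 11.
Sum = Σ Δt_i · f(t_i).
Sum = 22.984375.

22.984375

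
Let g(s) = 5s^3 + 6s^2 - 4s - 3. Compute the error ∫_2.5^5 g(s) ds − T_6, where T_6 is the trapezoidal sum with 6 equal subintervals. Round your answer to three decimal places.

Exact integral: ∫_2.5^5 g(s) ds = 906.171875.
T_6 ≈ 910.67491.
Error ≈ 906.171875 − 910.67491 ≈ -4.503.

-4.503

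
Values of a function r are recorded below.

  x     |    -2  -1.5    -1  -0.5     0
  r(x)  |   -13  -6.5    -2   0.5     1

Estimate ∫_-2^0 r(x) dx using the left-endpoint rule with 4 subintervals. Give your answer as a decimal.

Δx = 0.5.
Sum = 0.5·[(-13) + (-6.5) + (-2) + 0.5] = -10.5.

-10.5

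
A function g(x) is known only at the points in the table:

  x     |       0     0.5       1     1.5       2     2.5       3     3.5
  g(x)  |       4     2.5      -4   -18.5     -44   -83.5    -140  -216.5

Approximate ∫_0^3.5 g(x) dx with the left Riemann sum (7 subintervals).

-141.75

Δx = 0.5.
Sum = 0.5·[4 + 2.5 + (-4) + (-18.5) + (-44) + (-83.5) + (-140)] = -141.75.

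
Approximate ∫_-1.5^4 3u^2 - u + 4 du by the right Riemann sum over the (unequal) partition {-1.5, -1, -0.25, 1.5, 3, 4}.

Subinterval widths: 0.5, 0.75, 1.75, 1.5, 1.
Right endpoints: -1, -0.25, 1.5, 3, 4.
f(-1) = 8, f(-0.25) = 4.4375, f(1.5) = 9.25, f(3) = 28, f(4) = 48.
Sum = Σ Δu_i · f(u_i).
Sum = 113.515625.

113.515625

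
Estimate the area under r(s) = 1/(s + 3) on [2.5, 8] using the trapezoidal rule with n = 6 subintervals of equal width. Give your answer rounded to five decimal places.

Δs = (8 − 2.5)/6 = 11/12.
r(2.5) = 2/11, r(41/12) = 12/77, r(13/3) = 3/22, r(5.25) = 4/33, r(37/6) = 6/55, r(85/12) = 12/121, r(8) = 1/11.
T_6 = (Δs/2)·[r(s_0) + 2r(s_1) + ... + 2r(s_{5}) + r(s_6)].
Sum ≈ 0.69488.

0.69488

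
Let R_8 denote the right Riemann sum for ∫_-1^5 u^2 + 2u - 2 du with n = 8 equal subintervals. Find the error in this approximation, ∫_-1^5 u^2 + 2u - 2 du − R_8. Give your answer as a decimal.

-14.0625

Exact integral: ∫_-1^5 f(u) du = 54.
R_8 = 68.0625.
Error = 54 − 68.0625 = -14.0625.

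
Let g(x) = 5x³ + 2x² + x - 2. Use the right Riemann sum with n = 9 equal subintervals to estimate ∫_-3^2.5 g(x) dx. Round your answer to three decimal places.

Δx = (2.5 − (-3))/9 = 11/18.
Right endpoints: -43/18, -16/9, -7/6, -5/9, 1/18, 2/3, 23/18, 17/9, 2.5.
g(-43/18) = -356567/5832, g(-16/9) = -18626/729, g(-7/6) = -1811/216, g(-5/9) = -2038/729, g(1/18) = -11299/5832, g(2/3) = 28/27, g(23/18) = 75667/5832, g(17/9) = 29686/729, g(2.5) = 91.125.
Sum = Δx · [g(-43/18) + g(-16/9) + g(-7/6) + ...].
Sum ≈ 28.142.

28.142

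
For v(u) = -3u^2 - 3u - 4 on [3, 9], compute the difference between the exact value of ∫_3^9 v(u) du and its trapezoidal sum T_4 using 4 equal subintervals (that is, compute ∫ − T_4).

Exact integral: ∫_3^9 v(u) du = -834.
T_4 = -840.75.
Error = -834 − (-840.75) = 6.75.

6.75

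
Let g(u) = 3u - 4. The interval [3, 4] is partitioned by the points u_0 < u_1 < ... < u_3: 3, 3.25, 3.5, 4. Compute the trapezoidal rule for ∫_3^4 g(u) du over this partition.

Subinterval widths: 0.25, 0.25, 0.5.
g(3) = 5, g(3.25) = 5.75, g(3.5) = 6.5, g(4) = 8.
On each subinterval the trapezoid contributes (Δu_i/2)·[g(u_{i-1}) + g(u_i)].
Sum = 6.5.

6.5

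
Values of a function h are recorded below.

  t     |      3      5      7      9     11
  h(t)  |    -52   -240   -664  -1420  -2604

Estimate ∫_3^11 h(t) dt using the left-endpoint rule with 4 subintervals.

-4752

Δt = 2.
Sum = 2·[(-52) + (-240) + (-664) + (-1420)] = -4752.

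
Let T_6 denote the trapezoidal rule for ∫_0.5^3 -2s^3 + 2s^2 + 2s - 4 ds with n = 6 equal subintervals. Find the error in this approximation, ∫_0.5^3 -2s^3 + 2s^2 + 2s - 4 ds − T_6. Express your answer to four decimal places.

Exact integral: ∫_0.5^3 f(s) ds ≈ -23.802083.
T_6 ≈ -24.416956.
Error ≈ -23.802083 − (-24.416956) ≈ 0.6149.

0.6149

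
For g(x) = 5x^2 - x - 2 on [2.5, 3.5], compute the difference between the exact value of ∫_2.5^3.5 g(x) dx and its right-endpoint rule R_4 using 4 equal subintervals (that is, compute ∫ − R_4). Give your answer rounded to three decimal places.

Exact integral: ∫_2.5^3.5 g(x) dx ≈ 40.41667.
R_4 = 44.09375.
Error ≈ 40.41667 − 44.09375 ≈ -3.677.

-3.677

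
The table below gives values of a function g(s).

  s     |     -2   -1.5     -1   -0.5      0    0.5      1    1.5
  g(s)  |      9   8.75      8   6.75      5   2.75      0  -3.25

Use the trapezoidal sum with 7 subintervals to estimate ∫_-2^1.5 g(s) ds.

Δs = 0.5.
T_7 = (0.5/2)·[9 + 2·8.75 + 2·8 + 2·6.75 + 2·5 + 2·2.75 + 2·0 + (-3.25)] = 17.0625.

17.0625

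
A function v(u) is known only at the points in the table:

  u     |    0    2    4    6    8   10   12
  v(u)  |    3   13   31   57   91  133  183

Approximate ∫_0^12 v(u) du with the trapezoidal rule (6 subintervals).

836

Δu = 2.
T_6 = (2/2)·[3 + 2·13 + 2·31 + 2·57 + 2·91 + 2·133 + 183] = 836.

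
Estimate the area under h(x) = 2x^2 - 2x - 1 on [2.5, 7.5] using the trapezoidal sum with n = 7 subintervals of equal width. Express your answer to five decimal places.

Δx = (7.5 − 2.5)/7 = 5/7.
h(2.5) = 6.5, h(45/14) = 1297/98, h(55/14) = 2157/98, h(65/14) = 3217/98, h(75/14) = 4477/98, h(85/14) = 5937/98, h(95/14) = 7597/98, h(7.5) = 96.5.
T_7 = (Δx/2)·[h(x_0) + 2h(x_1) + ... + 2h(x_{6}) + h(x_7)].
Sum ≈ 216.68367.

216.68367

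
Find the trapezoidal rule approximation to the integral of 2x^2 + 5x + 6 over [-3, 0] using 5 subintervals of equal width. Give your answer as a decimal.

Δx = (0 − (-3))/5 = 0.6.
f(-3) = 9, f(-2.4) = 5.52, f(-1.8) = 3.48, f(-1.2) = 2.88, f(-0.6) = 3.72, f(0) = 6.
T_5 = (Δx/2)·[f(x_0) + 2f(x_1) + ... + 2f(x_{4}) + f(x_5)].
Sum = 13.86.

13.86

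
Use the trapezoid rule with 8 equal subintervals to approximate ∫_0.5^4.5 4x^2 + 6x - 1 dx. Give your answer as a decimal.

178

Δx = (4.5 − 0.5)/8 = 0.5.
f(0.5) = 3, f(1) = 9, f(1.5) = 17, f(2) = 27, f(2.5) = 39, f(3) = 53, f(3.5) = 69, f(4) = 87, f(4.5) = 107.
T_8 = (Δx/2)·[f(x_0) + 2f(x_1) + ... + 2f(x_{7}) + f(x_8)].
Sum = 178.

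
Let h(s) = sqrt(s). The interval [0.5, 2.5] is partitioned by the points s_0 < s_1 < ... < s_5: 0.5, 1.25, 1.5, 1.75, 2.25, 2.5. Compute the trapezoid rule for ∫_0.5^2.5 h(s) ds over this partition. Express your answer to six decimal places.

Subinterval widths: 0.75, 0.25, 0.25, 0.5, 0.25.
h(0.5) ≈ 0.707107, h(1.25) ≈ 1.118034, h(1.5) ≈ 1.224745, h(1.75) ≈ 1.322876, h(2.25) ≈ 1.500000, h(2.5) ≈ 1.581139.
On each subinterval the trapezoid contributes (Δs_i/2)·[h(s_{i-1}) + h(s_i)].
Sum ≈ 2.386589.

2.386589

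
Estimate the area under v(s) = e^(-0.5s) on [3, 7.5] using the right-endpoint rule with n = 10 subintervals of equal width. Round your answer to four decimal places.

Δs = (7.5 − 3)/10 = 0.45.
Right endpoints: 3.45, 3.9, 4.35, 4.8, 5.25, 5.7, 6.15, 6.6, 7.05, 7.5.
v(3.45) ≈ 0.1782, v(3.9) ≈ 0.1423, v(4.35) ≈ 0.1136, v(4.8) ≈ 0.0907, v(5.25) ≈ 0.0724, v(5.7) ≈ 0.0578, v(6.15) ≈ 0.0462, v(6.6) ≈ 0.0369, v(7.05) ≈ 0.0295, v(7.5) ≈ 0.0235.
Sum = Δs · [v(3.45) + v(3.9) + v(4.35) + ...].
Sum ≈ 0.3560.

0.3560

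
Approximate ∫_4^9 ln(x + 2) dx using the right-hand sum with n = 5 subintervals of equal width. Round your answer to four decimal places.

Δx = (9 − 4)/5 = 1.
Right endpoints: 5, 6, 7, 8, 9.
f(5) ≈ 1.9459, f(6) ≈ 2.0794, f(7) ≈ 2.1972, f(8) ≈ 2.3026, f(9) ≈ 2.3979.
Sum = Δx · [f(5) + f(6) + f(7) + f(8) + f(9)].
Sum ≈ 10.9231.

10.9231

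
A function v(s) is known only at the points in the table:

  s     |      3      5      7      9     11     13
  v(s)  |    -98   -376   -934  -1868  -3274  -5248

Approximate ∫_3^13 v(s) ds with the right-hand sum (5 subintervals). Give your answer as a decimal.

-23400

Δs = 2.
Sum = 2·[(-376) + (-934) + (-1868) + (-3274) + (-5248)] = -23400.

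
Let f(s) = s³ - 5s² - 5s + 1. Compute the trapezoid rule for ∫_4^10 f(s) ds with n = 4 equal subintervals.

Δs = (10 − 4)/4 = 1.5.
f(4) = -35, f(5.5) = -11.375, f(7) = 64, f(8.5) = 211.375, f(10) = 451.
T_4 = (Δs/2)·[f(s_0) + 2f(s_1) + 2f(s_2) + 2f(s_3) + f(s_4)].
Sum = 708.

708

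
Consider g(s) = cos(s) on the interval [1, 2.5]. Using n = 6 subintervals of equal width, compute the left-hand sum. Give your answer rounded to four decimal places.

-0.0741

Δs = (2.5 − 1)/6 = 0.25.
Left endpoints: 1, 1.25, 1.5, 1.75, 2, 2.25.
g(1) ≈ 0.5403, g(1.25) ≈ 0.3153, g(1.5) ≈ 0.0707, g(1.75) ≈ -0.1782, g(2) ≈ -0.4161, g(2.25) ≈ -0.6282.
Sum = Δs · [g(1) + g(1.25) + g(1.5) + ...].
Sum ≈ -0.0741.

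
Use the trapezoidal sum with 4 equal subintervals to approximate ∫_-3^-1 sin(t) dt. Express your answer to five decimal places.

-1.49828

Δt = (-1 − (-3))/4 = 0.5.
f(-3) ≈ -0.14112, f(-2.5) ≈ -0.59847, f(-2) ≈ -0.90930, f(-1.5) ≈ -0.99749, f(-1) ≈ -0.84147.
T_4 = (Δt/2)·[f(t_0) + 2f(t_1) + 2f(t_2) + 2f(t_3) + f(t_4)].
Sum ≈ -1.49828.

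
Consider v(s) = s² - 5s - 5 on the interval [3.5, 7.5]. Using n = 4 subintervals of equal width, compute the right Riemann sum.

Δs = (7.5 − 3.5)/4 = 1.
Right endpoints: 4.5, 5.5, 6.5, 7.5.
v(4.5) = -7.25, v(5.5) = -2.25, v(6.5) = 4.75, v(7.5) = 13.75.
Sum = Δs · [v(4.5) + v(5.5) + v(6.5) + v(7.5)].
Sum = 9.

9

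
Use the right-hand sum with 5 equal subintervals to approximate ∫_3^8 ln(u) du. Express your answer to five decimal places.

8.81284

Δu = (8 − 3)/5 = 1.
Right endpoints: 4, 5, 6, 7, 8.
f(4) ≈ 1.38629, f(5) ≈ 1.60944, f(6) ≈ 1.79176, f(7) ≈ 1.94591, f(8) ≈ 2.07944.
Sum = Δu · [f(4) + f(5) + f(6) + f(7) + f(8)].
Sum ≈ 8.81284.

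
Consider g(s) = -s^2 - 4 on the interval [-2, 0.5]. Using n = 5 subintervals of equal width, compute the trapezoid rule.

-12.8125

Δs = (0.5 − (-2))/5 = 0.5.
g(-2) = -8, g(-1.5) = -6.25, g(-1) = -5, g(-0.5) = -4.25, g(0) = -4, g(0.5) = -4.25.
T_5 = (Δs/2)·[g(s_0) + 2g(s_1) + ... + 2g(s_{4}) + g(s_5)].
Sum = -12.8125.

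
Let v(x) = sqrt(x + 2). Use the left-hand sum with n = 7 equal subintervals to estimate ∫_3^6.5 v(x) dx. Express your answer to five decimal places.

Δx = (6.5 − 3)/7 = 0.5.
Left endpoints: 3, 3.5, 4, 4.5, 5, 5.5, 6.
v(3) ≈ 2.23607, v(3.5) ≈ 2.34521, v(4) ≈ 2.44949, v(4.5) ≈ 2.54951, v(5) ≈ 2.64575, v(5.5) ≈ 2.73861, v(6) ≈ 2.82843.
Sum = Δx · [v(3) + v(3.5) + v(4) + ...].
Sum ≈ 8.89653.

8.89653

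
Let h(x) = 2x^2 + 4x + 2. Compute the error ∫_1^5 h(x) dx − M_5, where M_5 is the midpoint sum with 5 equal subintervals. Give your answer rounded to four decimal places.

0.4267

Exact integral: ∫_1^5 h(x) dx ≈ 138.666667.
M_5 = 138.24.
Error ≈ 138.666667 − 138.24 ≈ 0.4267.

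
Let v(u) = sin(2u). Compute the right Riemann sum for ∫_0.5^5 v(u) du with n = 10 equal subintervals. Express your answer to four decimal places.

Δu = (5 − 0.5)/10 = 0.45.
Right endpoints: 0.95, 1.4, 1.85, 2.3, 2.75, 3.2, 3.65, 4.1, 4.55, 5.
v(0.95) ≈ 0.9463, v(1.4) ≈ 0.3350, v(1.85) ≈ -0.5298, v(2.3) ≈ -0.9937, v(2.75) ≈ -0.7055, v(3.2) ≈ 0.1165, v(3.65) ≈ 0.8504, v(4.1) ≈ 0.9407, v(4.55) ≈ 0.3191, v(5) ≈ -0.5440.
Sum = Δu · [v(0.95) + v(1.4) + v(1.85) + ...].
Sum ≈ 0.3308.

0.3308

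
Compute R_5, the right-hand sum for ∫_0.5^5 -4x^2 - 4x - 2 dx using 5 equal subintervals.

-280.08

Δx = (5 − 0.5)/5 = 0.9.
Right endpoints: 1.4, 2.3, 3.2, 4.1, 5.
f(1.4) = -15.44, f(2.3) = -32.36, f(3.2) = -55.76, f(4.1) = -85.64, f(5) = -122.
Sum = Δx · [f(1.4) + f(2.3) + f(3.2) + f(4.1) + f(5)].
Sum = -280.08.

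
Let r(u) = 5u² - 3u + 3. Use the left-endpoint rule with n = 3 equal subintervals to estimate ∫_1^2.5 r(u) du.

15.875

Δu = (2.5 − 1)/3 = 0.5.
Left endpoints: 1, 1.5, 2.
r(1) = 5, r(1.5) = 9.75, r(2) = 17.
Sum = Δu · [r(1) + r(1.5) + r(2)].
Sum = 15.875.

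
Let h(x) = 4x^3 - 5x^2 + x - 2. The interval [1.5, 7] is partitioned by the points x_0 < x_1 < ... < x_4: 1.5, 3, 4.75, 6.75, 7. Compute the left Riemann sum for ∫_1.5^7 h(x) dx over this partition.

1003.65625

Subinterval widths: 1.5, 1.75, 2, 0.25.
Left endpoints: 1.5, 3, 4.75, 6.75.
h(1.5) = 1.75, h(3) = 64, h(4.75) = 318.625, h(6.75) = 1007.125.
Sum = Σ Δx_i · h(x_i).
Sum = 1003.65625.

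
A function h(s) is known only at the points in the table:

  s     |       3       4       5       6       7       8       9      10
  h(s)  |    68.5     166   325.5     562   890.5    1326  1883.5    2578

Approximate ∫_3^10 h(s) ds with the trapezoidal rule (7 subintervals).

6476.75

Δs = 1.
T_7 = (1/2)·[68.5 + 2·166 + 2·325.5 + 2·562 + 2·890.5 + 2·1326 + 2·1883.5 + 2578] = 6476.75.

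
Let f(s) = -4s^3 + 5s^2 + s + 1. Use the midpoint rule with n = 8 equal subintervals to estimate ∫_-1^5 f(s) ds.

-390.65625

Δs = (5 − (-1))/8 = 0.75.
Midpoints: -0.625, 0.125, 0.875, 1.625, 2.375, 3.125, 3.875, 4.625.
f(-0.625) = 3.3046875, f(0.125) = 1.1953125, f(0.875) = 3.0234375, f(1.625) = -1.3359375, f(2.375) = -22.0078125, f(3.125) = -69.1171875, f(3.875) = -152.7890625, f(4.625) = -283.1484375.
Sum = Δs · [f(-0.625) + f(0.125) + f(0.875) + ...].
Sum = -390.65625.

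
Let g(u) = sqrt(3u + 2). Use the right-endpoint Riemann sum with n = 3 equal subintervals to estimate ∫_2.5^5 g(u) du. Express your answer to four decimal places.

Δu = (5 − 2.5)/3 = 5/6.
Right endpoints: 10/3, 25/6, 5.
g(10/3) ≈ 3.4641, g(25/6) ≈ 3.8079, g(5) ≈ 4.1231.
Sum = Δu · [g(10/3) + g(25/6) + g(5)].
Sum ≈ 9.4959.

9.4959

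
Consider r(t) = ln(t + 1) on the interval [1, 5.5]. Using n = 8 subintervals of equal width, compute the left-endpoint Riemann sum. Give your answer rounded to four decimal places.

Δt = (5.5 − 1)/8 = 0.5625.
Left endpoints: 1, 1.5625, 2.125, 2.6875, 3.25, 3.8125, 4.375, 4.9375.
r(1) ≈ 0.6931, r(1.5625) ≈ 0.9410, r(2.125) ≈ 1.1394, r(2.6875) ≈ 1.3049, r(3.25) ≈ 1.4469, r(3.8125) ≈ 1.5712, r(4.375) ≈ 1.6818, r(4.9375) ≈ 1.7813.
Sum = Δt · [r(1) + r(1.5625) + r(2.125) + ...].
Sum ≈ 5.9398.

5.9398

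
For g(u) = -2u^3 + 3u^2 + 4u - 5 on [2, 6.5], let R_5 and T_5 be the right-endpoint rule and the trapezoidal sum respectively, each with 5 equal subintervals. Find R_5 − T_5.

R_5 = -757.8.
T_5 = -577.575.
R_5 − T_5 = -180.225.

-180.225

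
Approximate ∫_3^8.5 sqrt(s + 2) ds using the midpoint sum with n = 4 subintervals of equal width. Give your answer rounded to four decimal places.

15.2345

Δs = (8.5 − 3)/4 = 1.375.
Midpoints: 3.6875, 5.0625, 6.4375, 7.8125.
f(3.6875) ≈ 2.3848, f(5.0625) ≈ 2.6575, f(6.4375) ≈ 2.9047, f(7.8125) ≈ 3.1325.
Sum = Δs · [f(3.6875) + f(5.0625) + f(6.4375) + f(7.8125)].
Sum ≈ 15.2345.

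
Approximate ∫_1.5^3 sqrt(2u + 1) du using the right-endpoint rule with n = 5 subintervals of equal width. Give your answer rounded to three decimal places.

Δu = (3 − 1.5)/5 = 0.3.
Right endpoints: 1.8, 2.1, 2.4, 2.7, 3.
f(1.8) ≈ 2.145, f(2.1) ≈ 2.280, f(2.4) ≈ 2.408, f(2.7) ≈ 2.530, f(3) ≈ 2.646.
Sum = Δu · [f(1.8) + f(2.1) + f(2.4) + f(2.7) + f(3)].
Sum ≈ 3.603.

3.603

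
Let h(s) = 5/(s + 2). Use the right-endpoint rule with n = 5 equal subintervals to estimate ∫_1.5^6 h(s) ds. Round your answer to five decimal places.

Δs = (6 − 1.5)/5 = 0.9.
Right endpoints: 2.4, 3.3, 4.2, 5.1, 6.
h(2.4) = 25/22, h(3.3) = 50/53, h(4.2) = 25/31, h(5.1) = 50/71, h(6) = 0.625.
Sum = Δs · [h(2.4) + h(3.3) + h(4.2) + h(5.1) + h(6)].
Sum ≈ 3.79389.

3.79389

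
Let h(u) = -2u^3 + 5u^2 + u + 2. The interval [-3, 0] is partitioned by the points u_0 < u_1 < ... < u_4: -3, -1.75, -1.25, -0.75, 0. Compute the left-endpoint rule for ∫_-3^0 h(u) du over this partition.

Subinterval widths: 1.25, 0.5, 0.5, 0.75.
Left endpoints: -3, -1.75, -1.25, -0.75.
h(-3) = 98, h(-1.75) = 26.28125, h(-1.25) = 12.46875, h(-0.75) = 4.90625.
Sum = Σ Δu_i · h(u_i).
Sum = 145.5546875.

145.5546875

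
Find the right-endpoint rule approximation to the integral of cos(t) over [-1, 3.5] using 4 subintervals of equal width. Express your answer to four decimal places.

Δt = (3.5 − (-1))/4 = 1.125.
Right endpoints: 0.125, 1.25, 2.375, 3.5.
f(0.125) ≈ 0.9922, f(1.25) ≈ 0.3153, f(2.375) ≈ -0.7203, f(3.5) ≈ -0.9365.
Sum = Δt · [f(0.125) + f(1.25) + f(2.375) + f(3.5)].
Sum ≈ -0.3929.

-0.3929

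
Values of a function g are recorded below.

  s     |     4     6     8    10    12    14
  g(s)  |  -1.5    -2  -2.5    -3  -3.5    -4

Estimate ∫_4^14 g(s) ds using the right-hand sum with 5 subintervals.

-30

Δs = 2.
Sum = 2·[(-2) + (-2.5) + (-3) + (-3.5) + (-4)] = -30.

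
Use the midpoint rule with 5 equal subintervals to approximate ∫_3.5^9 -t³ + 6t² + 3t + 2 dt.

Δt = (9 − 3.5)/5 = 1.1.
Midpoints: 4.05, 5.15, 6.25, 7.35, 8.45.
f(4.05) = 46.134875, f(5.15) = 39.994125, f(6.25) = 10.984375, f(7.35) = -48.880375, f(8.45) = -147.586125.
Sum = Δt · [f(4.05) + f(5.15) + f(6.25) + f(7.35) + f(8.45)].
Sum = -109.2884375.

-109.2884375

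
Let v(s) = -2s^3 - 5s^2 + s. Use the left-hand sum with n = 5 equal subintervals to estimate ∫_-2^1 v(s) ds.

-9.36

Δs = (1 − (-2))/5 = 0.6.
Left endpoints: -2, -1.4, -0.8, -0.2, 0.4.
v(-2) = -6, v(-1.4) = -5.712, v(-0.8) = -2.976, v(-0.2) = -0.384, v(0.4) = -0.528.
Sum = Δs · [v(-2) + v(-1.4) + v(-0.8) + v(-0.2) + v(0.4)].
Sum = -9.36.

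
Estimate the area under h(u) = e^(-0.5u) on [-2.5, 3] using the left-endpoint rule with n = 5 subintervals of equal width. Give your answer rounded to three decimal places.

Δu = (3 − (-2.5))/5 = 1.1.
Left endpoints: -2.5, -1.4, -0.3, 0.8, 1.9.
h(-2.5) ≈ 3.490, h(-1.4) ≈ 2.014, h(-0.3) ≈ 1.162, h(0.8) ≈ 0.670, h(1.9) ≈ 0.387.
Sum = Δu · [h(-2.5) + h(-1.4) + h(-0.3) + h(0.8) + h(1.9)].
Sum ≈ 8.495.

8.495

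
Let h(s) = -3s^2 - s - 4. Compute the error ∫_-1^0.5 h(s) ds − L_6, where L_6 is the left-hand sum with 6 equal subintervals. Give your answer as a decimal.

Exact integral: ∫_-1^0.5 h(s) ds = -6.75.
L_6 = -6.890625.
Error = -6.75 − (-6.890625) = 0.140625.

0.140625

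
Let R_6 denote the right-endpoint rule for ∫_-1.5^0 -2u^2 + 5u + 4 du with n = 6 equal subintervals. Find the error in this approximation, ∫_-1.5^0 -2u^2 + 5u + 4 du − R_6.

-1.46875

Exact integral: ∫_-1.5^0 f(u) du = -1.875.
R_6 = -0.40625.
Error = -1.875 − (-0.40625) = -1.46875.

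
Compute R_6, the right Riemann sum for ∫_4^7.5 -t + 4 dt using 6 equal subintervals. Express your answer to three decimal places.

-7.146

Δt = (7.5 − 4)/6 = 7/12.
Right endpoints: 55/12, 31/6, 5.75, 19/3, 83/12, 7.5.
f(55/12) = -7/12, f(31/6) = -7/6, f(5.75) = -1.75, f(19/3) = -7/3, f(83/12) = -35/12, f(7.5) = -3.5.
Sum = Δt · [f(55/12) + f(31/6) + f(5.75) + ...].
Sum ≈ -7.146.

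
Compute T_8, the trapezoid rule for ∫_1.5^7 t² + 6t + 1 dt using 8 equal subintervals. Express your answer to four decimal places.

Δt = (7 − 1.5)/8 = 0.6875.
f(1.5) = 12.25, f(2.1875) = 18.91015625, f(2.875) = 26.515625, f(3.5625) = 35.06640625, f(4.25) = 44.5625, f(4.9375) = 55.00390625, f(5.625) = 66.390625, f(6.3125) = 78.72265625, f(7) = 92.
T_8 = (Δt/2)·[f(t_0) + 2f(t_1) + ... + 2f(t_{7}) + f(t_8)].
Sum ≈ 259.3916.

259.3916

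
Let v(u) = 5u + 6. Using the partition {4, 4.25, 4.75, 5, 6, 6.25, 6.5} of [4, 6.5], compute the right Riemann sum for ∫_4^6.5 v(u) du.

Subinterval widths: 0.25, 0.5, 0.25, 1, 0.25, 0.25.
Right endpoints: 4.25, 4.75, 5, 6, 6.25, 6.5.
v(4.25) = 27.25, v(4.75) = 29.75, v(5) = 31, v(6) = 36, v(6.25) = 37.25, v(6.5) = 38.5.
Sum = Σ Δu_i · v(u_i).
Sum = 84.375.

84.375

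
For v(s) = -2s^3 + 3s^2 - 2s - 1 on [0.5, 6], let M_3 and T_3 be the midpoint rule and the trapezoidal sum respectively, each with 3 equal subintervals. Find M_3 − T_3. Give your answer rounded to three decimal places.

76.255

M_3 ≈ -447.92535.
T_3 ≈ -524.18056.
M_3 − T_3 ≈ 76.255.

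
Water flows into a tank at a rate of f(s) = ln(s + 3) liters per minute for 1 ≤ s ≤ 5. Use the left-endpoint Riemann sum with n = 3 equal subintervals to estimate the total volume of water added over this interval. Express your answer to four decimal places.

Δs = (5 − 1)/3 = 4/3.
Left endpoints: 1, 7/3, 11/3.
f(1) ≈ 1.3863, f(7/3) ≈ 1.6740, f(11/3) ≈ 1.8971.
Sum = Δs · [f(1) + f(7/3) + f(11/3)].
Sum ≈ 6.6099.

6.6099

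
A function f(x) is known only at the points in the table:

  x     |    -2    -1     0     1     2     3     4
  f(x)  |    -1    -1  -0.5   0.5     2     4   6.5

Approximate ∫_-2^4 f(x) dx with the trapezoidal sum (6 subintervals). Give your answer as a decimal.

7.75

Δx = 1.
T_6 = (1/2)·[(-1) + 2·(-1) + 2·(-0.5) + 2·0.5 + 2·2 + 2·4 + 6.5] = 7.75.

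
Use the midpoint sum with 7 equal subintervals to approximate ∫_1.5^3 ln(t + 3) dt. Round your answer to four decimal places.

Δt = (3 − 1.5)/7 = 3/14.
Midpoints: 45/28, 51/28, 57/28, 2.25, 69/28, 75/28, 81/28.
f(45/28) ≈ 1.5276, f(51/28) ≈ 1.5731, f(57/28) ≈ 1.6166, f(2.25) ≈ 1.6582, f(69/28) ≈ 1.6982, f(75/28) ≈ 1.7367, f(81/28) ≈ 1.7737.
Sum = Δt · [f(45/28) + f(51/28) + f(57/28) + ...].
Sum ≈ 2.4823.

2.4823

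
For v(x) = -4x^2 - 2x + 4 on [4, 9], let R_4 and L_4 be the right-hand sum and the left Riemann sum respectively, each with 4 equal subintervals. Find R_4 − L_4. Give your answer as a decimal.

-337.5

R_4 = -1105.625.
L_4 = -768.125.
R_4 − L_4 = -337.5.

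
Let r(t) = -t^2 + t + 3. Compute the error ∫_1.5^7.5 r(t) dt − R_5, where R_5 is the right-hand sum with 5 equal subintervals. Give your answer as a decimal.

Exact integral: ∫_1.5^7.5 r(t) dt = -94.5.
R_5 = -124.74.
Error = -94.5 − (-124.74) = 30.24.

30.24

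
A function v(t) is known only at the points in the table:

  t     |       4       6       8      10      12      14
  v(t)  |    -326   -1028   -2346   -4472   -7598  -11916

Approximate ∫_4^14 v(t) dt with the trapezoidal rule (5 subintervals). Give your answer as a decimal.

Δt = 2.
T_5 = (2/2)·[(-326) + 2·(-1028) + 2·(-2346) + 2·(-4472) + 2·(-7598) + (-11916)] = -43130.

-43130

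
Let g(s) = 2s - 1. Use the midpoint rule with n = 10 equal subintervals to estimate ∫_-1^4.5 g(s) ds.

13.75

Δs = (4.5 − (-1))/10 = 0.55.
Midpoints: -0.725, -0.175, 0.375, 0.925, 1.475, 2.025, 2.575, 3.125, 3.675, 4.225.
g(-0.725) = -2.45, g(-0.175) = -1.35, g(0.375) = -0.25, g(0.925) = 0.85, g(1.475) = 1.95, g(2.025) = 3.05, g(2.575) = 4.15, g(3.125) = 5.25, g(3.675) = 6.35, g(4.225) = 7.45.
Sum = Δs · [g(-0.725) + g(-0.175) + g(0.375) + ...].
Sum = 13.75.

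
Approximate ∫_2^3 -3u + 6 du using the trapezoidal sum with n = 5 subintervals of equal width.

Δu = (3 − 2)/5 = 0.2.
f(2) = 0, f(2.2) = -0.6, f(2.4) = -1.2, f(2.6) = -1.8, f(2.8) = -2.4, f(3) = -3.
T_5 = (Δu/2)·[f(u_0) + 2f(u_1) + ... + 2f(u_{4}) + f(u_5)].
Sum = -1.5.

-1.5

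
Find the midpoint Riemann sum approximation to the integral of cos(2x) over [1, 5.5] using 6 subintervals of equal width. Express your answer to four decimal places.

Δx = (5.5 − 1)/6 = 0.75.
Midpoints: 1.375, 2.125, 2.875, 3.625, 4.375, 5.125.
f(1.375) ≈ -0.9243, f(2.125) ≈ -0.4461, f(2.875) ≈ 0.8612, f(3.625) ≈ 0.5679, f(4.375) ≈ -0.7808, f(5.125) ≈ -0.6784.
Sum = Δx · [f(1.375) + f(2.125) + f(2.875) + ...].
Sum ≈ -1.0504.

-1.0504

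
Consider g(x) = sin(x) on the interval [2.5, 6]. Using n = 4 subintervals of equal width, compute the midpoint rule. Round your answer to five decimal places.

-1.81878

Δx = (6 − 2.5)/4 = 0.875.
Midpoints: 2.9375, 3.8125, 4.6875, 5.5625.
g(2.9375) ≈ 0.20268, g(3.8125) ≈ -0.62170, g(4.6875) ≈ -0.99969, g(5.5625) ≈ -0.65990.
Sum = Δx · [g(2.9375) + g(3.8125) + g(4.6875) + g(5.5625)].
Sum ≈ -1.81878.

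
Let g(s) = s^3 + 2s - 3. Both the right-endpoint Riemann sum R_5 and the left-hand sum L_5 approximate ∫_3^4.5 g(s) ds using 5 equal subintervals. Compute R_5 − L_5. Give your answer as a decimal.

20.1375

R_5 = 99.3375.
L_5 = 79.2.
R_5 − L_5 = 20.1375.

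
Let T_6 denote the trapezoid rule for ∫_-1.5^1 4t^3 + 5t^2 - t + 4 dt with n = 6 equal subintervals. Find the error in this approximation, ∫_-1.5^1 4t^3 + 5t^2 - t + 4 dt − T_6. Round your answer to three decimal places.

-0.145

Exact integral: ∫_-1.5^1 f(t) dt ≈ 13.85417.
T_6 ≈ 13.99884.
Error ≈ 13.85417 − 13.99884 ≈ -0.145.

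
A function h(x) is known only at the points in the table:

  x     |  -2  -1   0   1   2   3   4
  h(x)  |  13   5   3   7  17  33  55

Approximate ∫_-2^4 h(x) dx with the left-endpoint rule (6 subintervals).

Δx = 1.
Sum = 1·[13 + 5 + 3 + 7 + 17 + 33] = 78.

78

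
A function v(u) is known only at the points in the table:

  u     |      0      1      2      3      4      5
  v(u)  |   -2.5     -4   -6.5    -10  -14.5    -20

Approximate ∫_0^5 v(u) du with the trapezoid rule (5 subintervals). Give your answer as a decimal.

-46.25

Δu = 1.
T_5 = (1/2)·[(-2.5) + 2·(-4) + 2·(-6.5) + 2·(-10) + 2·(-14.5) + (-20)] = -46.25.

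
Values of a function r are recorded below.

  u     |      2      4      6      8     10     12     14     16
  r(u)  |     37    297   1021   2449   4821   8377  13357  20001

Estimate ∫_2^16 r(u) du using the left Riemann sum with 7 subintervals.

Δu = 2.
Sum = 2·[37 + 297 + 1021 + 2449 + 4821 + 8377 + 13357] = 60718.

60718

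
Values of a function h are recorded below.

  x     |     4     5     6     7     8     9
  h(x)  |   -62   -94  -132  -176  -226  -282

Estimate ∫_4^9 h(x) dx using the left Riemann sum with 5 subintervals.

Δx = 1.
Sum = 1·[(-62) + (-94) + (-132) + (-176) + (-226)] = -690.

-690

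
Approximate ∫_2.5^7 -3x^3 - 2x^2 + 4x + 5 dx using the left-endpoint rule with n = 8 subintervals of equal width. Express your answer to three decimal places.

Δx = (7 − 2.5)/8 = 0.5625.
Left endpoints: 2.5, 3.0625, 3.625, 4.1875, 4.75, 5.3125, 5.875, 6.4375.
f(2.5) = -44.375, f(3.0625) = -359123/4096, f(3.625) = -76639/512, f(4.1875) = -956849/4096, f(4.75) = -342.640625, f(5.3125) = -1966055/4096, f(5.875) = -332221/512, f(6.4375) = -3491717/4096.
Sum = Δx · [f(2.5) + f(3.0625) + f(3.625) + ...].
Sum ≈ -1597.115.

-1597.115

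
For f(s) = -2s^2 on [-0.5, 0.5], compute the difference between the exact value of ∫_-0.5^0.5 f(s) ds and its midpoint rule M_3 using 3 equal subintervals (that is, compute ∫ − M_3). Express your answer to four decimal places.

-0.0185

Exact integral: ∫_-0.5^0.5 f(s) ds ≈ -0.166667.
M_3 ≈ -0.148148.
Error ≈ -0.166667 − (-0.148148) ≈ -0.0185.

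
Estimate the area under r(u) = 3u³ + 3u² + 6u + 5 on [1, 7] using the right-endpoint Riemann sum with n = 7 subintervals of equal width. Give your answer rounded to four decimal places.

2861.5102

Δu = (7 − 1)/7 = 6/7.
Right endpoints: 13/7, 19/7, 25/7, 31/7, 37/7, 43/7, 7.
r(13/7) = 15677/343, r(19/7) = 35459/343, r(25/7) = 69065/343, r(31/7) = 120383/343, r(37/7) = 193301/343, r(43/7) = 291707/343, r(7) = 1223.
Sum = Δu · [r(13/7) + r(19/7) + r(25/7) + ...].
Sum ≈ 2861.5102.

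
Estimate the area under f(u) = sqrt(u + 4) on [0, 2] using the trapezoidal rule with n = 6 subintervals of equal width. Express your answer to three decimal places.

Δu = (2 − 0)/6 = 1/3.
f(0) ≈ 2.000, f(1/3) ≈ 2.082, f(2/3) ≈ 2.160, f(1) ≈ 2.236, f(4/3) ≈ 2.309, f(5/3) ≈ 2.380, f(2) ≈ 2.449.
T_6 = (Δu/2)·[f(u_0) + 2f(u_1) + ... + 2f(u_{5}) + f(u_6)].
Sum ≈ 4.464.

4.464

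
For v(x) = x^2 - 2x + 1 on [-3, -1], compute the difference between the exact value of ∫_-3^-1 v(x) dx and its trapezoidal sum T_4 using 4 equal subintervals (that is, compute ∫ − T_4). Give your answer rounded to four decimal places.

Exact integral: ∫_-3^-1 v(x) dx ≈ 18.666667.
T_4 = 18.75.
Error ≈ 18.666667 − 18.75 ≈ -0.0833.

-0.0833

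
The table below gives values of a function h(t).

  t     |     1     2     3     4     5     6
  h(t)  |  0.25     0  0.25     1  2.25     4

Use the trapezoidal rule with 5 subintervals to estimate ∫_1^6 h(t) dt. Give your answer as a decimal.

Δt = 1.
T_5 = (1/2)·[0.25 + 2·0 + 2·0.25 + 2·1 + 2·2.25 + 4] = 5.625.

5.625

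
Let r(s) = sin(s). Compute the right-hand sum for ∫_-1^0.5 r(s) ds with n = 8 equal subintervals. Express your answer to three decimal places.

-0.212

Δs = (0.5 − (-1))/8 = 0.1875.
Right endpoints: -0.8125, -0.625, -0.4375, -0.25, -0.0625, 0.125, 0.3125, 0.5.
r(-0.8125) ≈ -0.726, r(-0.625) ≈ -0.585, r(-0.4375) ≈ -0.424, r(-0.25) ≈ -0.247, r(-0.0625) ≈ -0.062, r(0.125) ≈ 0.125, r(0.3125) ≈ 0.307, r(0.5) ≈ 0.479.
Sum = Δs · [r(-0.8125) + r(-0.625) + r(-0.4375) + ...].
Sum ≈ -0.212.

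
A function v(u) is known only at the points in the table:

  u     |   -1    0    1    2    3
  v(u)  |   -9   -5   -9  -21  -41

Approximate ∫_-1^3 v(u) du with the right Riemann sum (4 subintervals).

-76

Δu = 1.
Sum = 1·[(-5) + (-9) + (-21) + (-41)] = -76.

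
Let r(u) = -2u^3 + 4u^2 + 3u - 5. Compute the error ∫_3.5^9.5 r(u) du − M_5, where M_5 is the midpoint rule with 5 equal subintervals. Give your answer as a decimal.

-25.2

Exact integral: ∫_3.5^9.5 r(u) du = -2824.5.
M_5 = -2799.3.
Error = -2824.5 − (-2799.3) = -25.2.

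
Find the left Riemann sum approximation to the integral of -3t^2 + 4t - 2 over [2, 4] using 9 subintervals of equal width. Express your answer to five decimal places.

-32.93827

Δt = (4 − 2)/9 = 2/9.
Left endpoints: 2, 20/9, 22/9, 8/3, 26/9, 28/9, 10/3, 32/9, 34/9.
f(2) = -6, f(20/9) = -214/27, f(22/9) = -274/27, f(8/3) = -38/3, f(26/9) = -418/27, f(28/9) = -502/27, f(10/3) = -22, f(32/9) = -694/27, f(34/9) = -802/27.
Sum = Δt · [f(2) + f(20/9) + f(22/9) + ...].
Sum ≈ -32.93827.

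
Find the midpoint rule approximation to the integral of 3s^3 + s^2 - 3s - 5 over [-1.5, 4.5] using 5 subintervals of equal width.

267.81

Δs = (4.5 − (-1.5))/5 = 1.2.
Midpoints: -0.9, 0.3, 1.5, 2.7, 3.9.
f(-0.9) = -3.677, f(0.3) = -5.729, f(1.5) = 2.875, f(2.7) = 53.239, f(3.9) = 176.467.
Sum = Δs · [f(-0.9) + f(0.3) + f(1.5) + f(2.7) + f(3.9)].
Sum = 267.81.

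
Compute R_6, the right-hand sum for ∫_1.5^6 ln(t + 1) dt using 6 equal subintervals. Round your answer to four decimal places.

Δt = (6 − 1.5)/6 = 0.75.
Right endpoints: 2.25, 3, 3.75, 4.5, 5.25, 6.
f(2.25) ≈ 1.1787, f(3) ≈ 1.3863, f(3.75) ≈ 1.5581, f(4.5) ≈ 1.7047, f(5.25) ≈ 1.8326, f(6) ≈ 1.9459.
Sum = Δt · [f(2.25) + f(3) + f(3.75) + ...].
Sum ≈ 7.2048.

7.2048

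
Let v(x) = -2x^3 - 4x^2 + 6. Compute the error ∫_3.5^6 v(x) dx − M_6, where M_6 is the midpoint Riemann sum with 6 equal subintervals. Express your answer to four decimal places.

Exact integral: ∫_3.5^6 v(x) dx ≈ -788.802083.
M_6 ≈ -787.626591.
Error ≈ -788.802083 − (-787.626591) ≈ -1.1755.

-1.1755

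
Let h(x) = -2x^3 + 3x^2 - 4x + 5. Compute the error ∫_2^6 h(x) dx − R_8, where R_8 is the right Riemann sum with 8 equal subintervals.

87.5

Exact integral: ∫_2^6 h(x) dx = -476.
R_8 = -563.5.
Error = -476 − (-563.5) = 87.5.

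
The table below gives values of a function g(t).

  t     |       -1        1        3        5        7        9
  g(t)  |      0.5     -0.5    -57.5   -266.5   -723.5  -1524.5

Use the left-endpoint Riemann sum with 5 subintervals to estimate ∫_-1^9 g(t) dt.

-2095

Δt = 2.
Sum = 2·[0.5 + (-0.5) + (-57.5) + (-266.5) + (-723.5)] = -2095.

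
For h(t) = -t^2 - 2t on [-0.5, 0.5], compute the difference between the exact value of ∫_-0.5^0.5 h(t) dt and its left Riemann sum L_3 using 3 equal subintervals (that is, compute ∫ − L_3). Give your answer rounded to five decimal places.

-0.31481

Exact integral: ∫_-0.5^0.5 h(t) dt ≈ -0.0833333.
L_3 ≈ 0.2314815.
Error ≈ -0.0833333 − 0.2314815 ≈ -0.31481.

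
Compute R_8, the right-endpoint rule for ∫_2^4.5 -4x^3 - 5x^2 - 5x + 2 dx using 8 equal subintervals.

Δx = (4.5 − 2)/8 = 0.3125.
Right endpoints: 2.3125, 2.625, 2.9375, 3.25, 3.5625, 3.875, 4.1875, 4.5.
f(2.3125) = -87825/1024, f(2.625) = -117.9296875, f(2.9375) = -160995/1024, f(3.25) = -204.375, f(3.5625) = -266365/1024, f(3.875) = -325.1953125, f(4.1875) = -409935/1024, f(4.5) = -486.25.
Sum = Δx · [f(2.3125) + f(2.625) + f(2.9375) + ...].
Sum = -636.62109375.

-636.62109375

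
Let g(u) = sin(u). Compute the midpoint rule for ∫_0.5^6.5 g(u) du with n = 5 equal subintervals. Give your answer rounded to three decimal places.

Δu = (6.5 − 0.5)/5 = 1.2.
Midpoints: 1.1, 2.3, 3.5, 4.7, 5.9.
g(1.1) ≈ 0.891, g(2.3) ≈ 0.746, g(3.5) ≈ -0.351, g(4.7) ≈ -1.000, g(5.9) ≈ -0.374.
Sum = Δu · [g(1.1) + g(2.3) + g(3.5) + g(4.7) + g(5.9)].
Sum ≈ -0.105.

-0.105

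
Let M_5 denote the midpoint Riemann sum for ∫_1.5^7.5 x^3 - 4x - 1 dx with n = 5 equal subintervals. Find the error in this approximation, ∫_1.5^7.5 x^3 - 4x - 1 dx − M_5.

Exact integral: ∫_1.5^7.5 f(x) dx = 675.75.
M_5 = 666.03.
Error = 675.75 − 666.03 = 9.72.

9.72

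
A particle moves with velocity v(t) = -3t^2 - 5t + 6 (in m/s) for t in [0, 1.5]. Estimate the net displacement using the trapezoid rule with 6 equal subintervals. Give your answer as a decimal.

Δt = (1.5 − 0)/6 = 0.25.
v(0) = 6, v(0.25) = 4.5625, v(0.5) = 2.75, v(0.75) = 0.5625, v(1) = -2, v(1.25) = -4.9375, v(1.5) = -8.25.
T_6 = (Δt/2)·[v(t_0) + 2v(t_1) + ... + 2v(t_{5}) + v(t_6)].
Sum = -0.046875.

-0.046875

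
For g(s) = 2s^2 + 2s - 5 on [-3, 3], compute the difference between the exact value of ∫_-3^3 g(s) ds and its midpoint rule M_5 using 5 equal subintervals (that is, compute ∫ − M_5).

1.44

Exact integral: ∫_-3^3 g(s) ds = 6.
M_5 = 4.56.
Error = 6 − 4.56 = 1.44.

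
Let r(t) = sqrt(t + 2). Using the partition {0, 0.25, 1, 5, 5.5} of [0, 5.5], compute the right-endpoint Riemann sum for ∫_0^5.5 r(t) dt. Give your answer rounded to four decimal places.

Subinterval widths: 0.25, 0.75, 4, 0.5.
Right endpoints: 0.25, 1, 5, 5.5.
r(0.25) ≈ 1.5000, r(1) ≈ 1.7321, r(5) ≈ 2.6458, r(5.5) ≈ 2.7386.
Sum = Σ Δt_i · r(t_i).
Sum ≈ 13.6263.

13.6263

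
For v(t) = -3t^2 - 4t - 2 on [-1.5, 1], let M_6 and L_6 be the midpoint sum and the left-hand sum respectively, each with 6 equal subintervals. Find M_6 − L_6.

M_6 ≈ -6.766493.
L_6 ≈ -5.789931.
M_6 − L_6 = -0.9765625.

-0.9765625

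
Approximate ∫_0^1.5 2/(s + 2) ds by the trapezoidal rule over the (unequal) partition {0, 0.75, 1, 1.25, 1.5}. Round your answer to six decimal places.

1.130578

Subinterval widths: 0.75, 0.25, 0.25, 0.25.
f(0) = 1, f(0.75) = 8/11, f(1) = 2/3, f(1.25) = 8/13, f(1.5) = 4/7.
On each subinterval the trapezoid contributes (Δs_i/2)·[f(s_{i-1}) + f(s_i)].
Sum ≈ 1.130578.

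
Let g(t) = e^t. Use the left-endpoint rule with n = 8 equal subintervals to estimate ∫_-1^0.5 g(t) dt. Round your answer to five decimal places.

Δt = (0.5 − (-1))/8 = 0.1875.
Left endpoints: -1, -0.8125, -0.625, -0.4375, -0.25, -0.0625, 0.125, 0.3125.
g(-1) ≈ 0.36788, g(-0.8125) ≈ 0.44375, g(-0.625) ≈ 0.53526, g(-0.4375) ≈ 0.64565, g(-0.25) ≈ 0.77880, g(-0.0625) ≈ 0.93941, g(0.125) ≈ 1.13315, g(0.3125) ≈ 1.36684.
Sum = Δt · [g(-1) + g(-0.8125) + g(-0.625) + ...].
Sum ≈ 1.16451.

1.16451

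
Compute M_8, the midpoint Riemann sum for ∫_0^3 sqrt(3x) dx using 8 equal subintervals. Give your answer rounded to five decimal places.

Δx = (3 − 0)/8 = 0.375.
Midpoints: 0.1875, 0.5625, 0.9375, 1.3125, 1.6875, 2.0625, 2.4375, 2.8125.
f(0.1875) ≈ 0.75000, f(0.5625) ≈ 1.29904, f(0.9375) ≈ 1.67705, f(1.3125) ≈ 1.98431, f(1.6875) ≈ 2.25000, f(2.0625) ≈ 2.48747, f(2.4375) ≈ 2.70416, f(2.8125) ≈ 2.90474.
Sum = Δx · [f(0.1875) + f(0.5625) + f(0.9375) + ...].
Sum ≈ 6.02129.

6.02129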